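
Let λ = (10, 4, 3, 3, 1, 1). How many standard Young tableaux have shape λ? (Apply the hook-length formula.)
# SYT of shape (10, 4, 3, 3, 1, 1) = 855512658

Hook-length formula: f^λ = n! / Π hook(c), product over all cells c of the Young diagram. For λ = (10, 4, 3, 3, 1, 1), n = 22 boxes. Hook lengths by row (left-to-right, top-to-bottom): [15, 12, 11, 8, 6, 5, 4, 3, 2, 1]; [8, 5, 4, 1]; [6, 3, 2]; [5, 2, 1]; [2]; [1]. Product of hooks = 1313832960000. So f^λ = 22! / 1313832960000 = 1124000727777607680000 / 1313832960000 = 855512658.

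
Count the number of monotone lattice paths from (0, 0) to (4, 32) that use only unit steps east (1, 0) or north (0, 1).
Number of paths = 58905

A monotone lattice path from (0, 0) to (4, 32) consists of 4 east steps and 32 north steps in some order, so it is determined by which 4 of the 36 steps are east. The count is C(36, 4) = 58905.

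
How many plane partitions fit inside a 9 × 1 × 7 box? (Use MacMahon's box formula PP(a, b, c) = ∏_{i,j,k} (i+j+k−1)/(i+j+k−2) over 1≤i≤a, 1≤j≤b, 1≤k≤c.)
PP(9, 1, 7) = 11440

Evaluate the triple product over i = 1..9, j = 1..1, k = 1..7. The factors are (2/1) · (3/2) · (4/3) · (5/4) · (6/5) · (7/6) · (8/7) · (3/2) · … (63 factors total). The numerators and denominators telescope so the product is an integer; carrying out the multiplication exactly gives PP(9, 1, 7) = 11440.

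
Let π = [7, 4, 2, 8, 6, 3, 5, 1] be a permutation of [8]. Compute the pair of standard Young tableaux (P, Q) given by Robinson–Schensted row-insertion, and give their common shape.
P = [1, 3, 5] / [2, 6] / [4, 8] / [7];  Q = [1, 4, 7] / [2, 5] / [3, 6] / [8];  common shape = (3, 2, 2, 1)

Row-insert the values π_1, π_2, … into P one at a time, bumping the leftmost entry strictly greater than the inserted value down to the next row. The recording tableau Q records, in position (i, j), the step at which that cell was added to P.
  Insert 7 (step 1): P = [7];  Q = [1]
  Insert 4 (step 2): P = [4] / [7];  Q = [1] / [2]
  Insert 2 (step 3): P = [2] / [4] / [7];  Q = [1] / [2] / [3]
  Insert 8 (step 4): P = [2, 8] / [4] / [7];  Q = [1, 4] / [2] / [3]
  Insert 6 (step 5): P = [2, 6] / [4, 8] / [7];  Q = [1, 4] / [2, 5] / [3]
  Insert 3 (step 6): P = [2, 3] / [4, 6] / [7, 8];  Q = [1, 4] / [2, 5] / [3, 6]
  Insert 5 (step 7): P = [2, 3, 5] / [4, 6] / [7, 8];  Q = [1, 4, 7] / [2, 5] / [3, 6]
  Insert 1 (step 8): P = [1, 3, 5] / [2, 6] / [4, 8] / [7];  Q = [1, 4, 7] / [2, 5] / [3, 6] / [8]
Final shape: (3, 2, 2, 1).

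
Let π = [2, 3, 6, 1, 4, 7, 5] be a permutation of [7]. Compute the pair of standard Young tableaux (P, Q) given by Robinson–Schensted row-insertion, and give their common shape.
P = [1, 3, 4, 5] / [2, 6, 7];  Q = [1, 2, 3, 6] / [4, 5, 7];  common shape = (4, 3)

Row-insert the values π_1, π_2, … into P one at a time, bumping the leftmost entry strictly greater than the inserted value down to the next row. The recording tableau Q records, in position (i, j), the step at which that cell was added to P.
  Insert 2 (step 1): P = [2];  Q = [1]
  Insert 3 (step 2): P = [2, 3];  Q = [1, 2]
  Insert 6 (step 3): P = [2, 3, 6];  Q = [1, 2, 3]
  Insert 1 (step 4): P = [1, 3, 6] / [2];  Q = [1, 2, 3] / [4]
  Insert 4 (step 5): P = [1, 3, 4] / [2, 6];  Q = [1, 2, 3] / [4, 5]
  Insert 7 (step 6): P = [1, 3, 4, 7] / [2, 6];  Q = [1, 2, 3, 6] / [4, 5]
  Insert 5 (step 7): P = [1, 3, 4, 5] / [2, 6, 7];  Q = [1, 2, 3, 6] / [4, 5, 7]
Final shape: (4, 3).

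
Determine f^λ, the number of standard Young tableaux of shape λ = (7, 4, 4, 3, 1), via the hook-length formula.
# SYT of shape (7, 4, 4, 3, 1) = 26453700

Hook-length formula: f^λ = n! / Π hook(c), product over all cells c of the Young diagram. For λ = (7, 4, 4, 3, 1), n = 19 boxes. Hook lengths by row (left-to-right, top-to-bottom): [11, 9, 8, 6, 3, 2, 1]; [7, 5, 4, 2]; [6, 4, 3, 1]; [4, 2, 1]; [1]. Product of hooks = 4598415360. So f^λ = 19! / 4598415360 = 121645100408832000 / 4598415360 = 26453700.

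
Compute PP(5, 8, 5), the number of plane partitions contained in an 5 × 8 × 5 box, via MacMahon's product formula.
PP(5, 8, 5) = 235234907908

Evaluate the triple product over i = 1..5, j = 1..8, k = 1..5. The factors are (2/1) · (3/2) · (4/3) · (5/4) · (6/5) · (3/2) · (4/3) · (5/4) · … (200 factors total). The numerators and denominators telescope so the product is an integer; carrying out the multiplication exactly gives PP(5, 8, 5) = 235234907908.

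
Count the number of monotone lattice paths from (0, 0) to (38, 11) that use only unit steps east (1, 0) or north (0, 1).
Number of paths = 29135916264

A monotone lattice path from (0, 0) to (38, 11) consists of 38 east steps and 11 north steps in some order, so it is determined by which 38 of the 49 steps are east. The count is C(49, 38) = 29135916264.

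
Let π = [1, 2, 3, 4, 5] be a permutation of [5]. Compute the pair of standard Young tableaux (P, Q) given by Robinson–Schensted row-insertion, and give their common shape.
P = [1, 2, 3, 4, 5];  Q = [1, 2, 3, 4, 5];  common shape = (5)

Row-insert the values π_1, π_2, … into P one at a time, bumping the leftmost entry strictly greater than the inserted value down to the next row. The recording tableau Q records, in position (i, j), the step at which that cell was added to P.
  Insert 1 (step 1): P = [1];  Q = [1]
  Insert 2 (step 2): P = [1, 2];  Q = [1, 2]
  Insert 3 (step 3): P = [1, 2, 3];  Q = [1, 2, 3]
  Insert 4 (step 4): P = [1, 2, 3, 4];  Q = [1, 2, 3, 4]
  Insert 5 (step 5): P = [1, 2, 3, 4, 5];  Q = [1, 2, 3, 4, 5]
Final shape: (5).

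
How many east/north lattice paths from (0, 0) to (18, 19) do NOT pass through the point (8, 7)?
Number of paths = 13511464890

Total paths from (0, 0) to (18, 19): C(37, 18) = 17672631900. Paths through (8, 7): (paths (0, 0) → (8, 7)) × (paths (8, 7) → (18, 19)) = C(15, 8) · C(22, 10) = 6435 · 646646 = 4161167010. Avoidance count = 17672631900 − 4161167010 = 13511464890.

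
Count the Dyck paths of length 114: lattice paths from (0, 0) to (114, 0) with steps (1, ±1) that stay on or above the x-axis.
C_57 = 26700952856774851904245220912664

These Dyck paths are counted by the Catalan number C_n = (1/(n + 1)) · C(2n, n). For n = 57: C_57 = (1/58) · C(114, 57) = 1548655265692941410446222812934512/58 = 26700952856774851904245220912664.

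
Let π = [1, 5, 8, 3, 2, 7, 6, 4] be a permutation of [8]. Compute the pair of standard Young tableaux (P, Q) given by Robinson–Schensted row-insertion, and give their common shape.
P = [1, 2, 4] / [3, 6] / [5, 7] / [8];  Q = [1, 2, 3] / [4, 6] / [5, 7] / [8];  common shape = (3, 2, 2, 1)

Row-insert the values π_1, π_2, … into P one at a time, bumping the leftmost entry strictly greater than the inserted value down to the next row. The recording tableau Q records, in position (i, j), the step at which that cell was added to P.
  Insert 1 (step 1): P = [1];  Q = [1]
  Insert 5 (step 2): P = [1, 5];  Q = [1, 2]
  Insert 8 (step 3): P = [1, 5, 8];  Q = [1, 2, 3]
  Insert 3 (step 4): P = [1, 3, 8] / [5];  Q = [1, 2, 3] / [4]
  Insert 2 (step 5): P = [1, 2, 8] / [3] / [5];  Q = [1, 2, 3] / [4] / [5]
  Insert 7 (step 6): P = [1, 2, 7] / [3, 8] / [5];  Q = [1, 2, 3] / [4, 6] / [5]
  Insert 6 (step 7): P = [1, 2, 6] / [3, 7] / [5, 8];  Q = [1, 2, 3] / [4, 6] / [5, 7]
  Insert 4 (step 8): P = [1, 2, 4] / [3, 6] / [5, 7] / [8];  Q = [1, 2, 3] / [4, 6] / [5, 7] / [8]
Final shape: (3, 2, 2, 1).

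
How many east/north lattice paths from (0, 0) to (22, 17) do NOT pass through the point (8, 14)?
Number of paths = 50803674210

Total paths from (0, 0) to (22, 17): C(39, 22) = 51021117810. Paths through (8, 14): (paths (0, 0) → (8, 14)) × (paths (8, 14) → (22, 17)) = C(22, 8) · C(17, 14) = 319770 · 680 = 217443600. Avoidance count = 51021117810 − 217443600 = 50803674210.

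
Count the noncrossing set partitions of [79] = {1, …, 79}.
C_79 = 289450081175264899454283846029490767264392230

These noncrossing partitions are counted by the Catalan number C_n = (1/(n + 1)) · C(2n, n). For n = 79: C_79 = (1/80) · C(158, 79) = 23156006494021191956342707682359261381151378400/80 = 289450081175264899454283846029490767264392230.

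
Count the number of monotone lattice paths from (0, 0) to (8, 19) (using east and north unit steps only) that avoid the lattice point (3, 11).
Number of paths = 1751607

Total paths from (0, 0) to (8, 19): C(27, 8) = 2220075. Paths through (3, 11): (paths (0, 0) → (3, 11)) × (paths (3, 11) → (8, 19)) = C(14, 3) · C(13, 5) = 364 · 1287 = 468468. Avoidance count = 2220075 − 468468 = 1751607.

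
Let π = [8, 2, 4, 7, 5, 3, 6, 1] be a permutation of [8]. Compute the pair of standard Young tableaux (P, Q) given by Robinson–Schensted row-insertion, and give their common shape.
P = [1, 3, 5, 6] / [2] / [4] / [7] / [8];  Q = [1, 3, 4, 7] / [2] / [5] / [6] / [8];  common shape = (4, 1, 1, 1, 1)

Row-insert the values π_1, π_2, … into P one at a time, bumping the leftmost entry strictly greater than the inserted value down to the next row. The recording tableau Q records, in position (i, j), the step at which that cell was added to P.
  Insert 8 (step 1): P = [8];  Q = [1]
  Insert 2 (step 2): P = [2] / [8];  Q = [1] / [2]
  Insert 4 (step 3): P = [2, 4] / [8];  Q = [1, 3] / [2]
  Insert 7 (step 4): P = [2, 4, 7] / [8];  Q = [1, 3, 4] / [2]
  Insert 5 (step 5): P = [2, 4, 5] / [7] / [8];  Q = [1, 3, 4] / [2] / [5]
  Insert 3 (step 6): P = [2, 3, 5] / [4] / [7] / [8];  Q = [1, 3, 4] / [2] / [5] / [6]
  Insert 6 (step 7): P = [2, 3, 5, 6] / [4] / [7] / [8];  Q = [1, 3, 4, 7] / [2] / [5] / [6]
  Insert 1 (step 8): P = [1, 3, 5, 6] / [2] / [4] / [7] / [8];  Q = [1, 3, 4, 7] / [2] / [5] / [6] / [8]
Final shape: (4, 1, 1, 1, 1).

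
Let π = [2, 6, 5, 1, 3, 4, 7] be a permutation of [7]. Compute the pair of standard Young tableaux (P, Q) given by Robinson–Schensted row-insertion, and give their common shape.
P = [1, 3, 4, 7] / [2, 5] / [6];  Q = [1, 2, 6, 7] / [3, 5] / [4];  common shape = (4, 2, 1)

Row-insert the values π_1, π_2, … into P one at a time, bumping the leftmost entry strictly greater than the inserted value down to the next row. The recording tableau Q records, in position (i, j), the step at which that cell was added to P.
  Insert 2 (step 1): P = [2];  Q = [1]
  Insert 6 (step 2): P = [2, 6];  Q = [1, 2]
  Insert 5 (step 3): P = [2, 5] / [6];  Q = [1, 2] / [3]
  Insert 1 (step 4): P = [1, 5] / [2] / [6];  Q = [1, 2] / [3] / [4]
  Insert 3 (step 5): P = [1, 3] / [2, 5] / [6];  Q = [1, 2] / [3, 5] / [4]
  Insert 4 (step 6): P = [1, 3, 4] / [2, 5] / [6];  Q = [1, 2, 6] / [3, 5] / [4]
  Insert 7 (step 7): P = [1, 3, 4, 7] / [2, 5] / [6];  Q = [1, 2, 6, 7] / [3, 5] / [4]
Final shape: (4, 2, 1).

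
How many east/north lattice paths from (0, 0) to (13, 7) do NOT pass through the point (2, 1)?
Number of paths = 40392

Total paths from (0, 0) to (13, 7): C(20, 13) = 77520. Paths through (2, 1): (paths (0, 0) → (2, 1)) × (paths (2, 1) → (13, 7)) = C(3, 2) · C(17, 11) = 3 · 12376 = 37128. Avoidance count = 77520 − 37128 = 40392.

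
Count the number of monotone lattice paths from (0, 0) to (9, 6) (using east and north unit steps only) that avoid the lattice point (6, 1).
Number of paths = 4613

Total paths from (0, 0) to (9, 6): C(15, 9) = 5005. Paths through (6, 1): (paths (0, 0) → (6, 1)) × (paths (6, 1) → (9, 6)) = C(7, 6) · C(8, 3) = 7 · 56 = 392. Avoidance count = 5005 − 392 = 4613.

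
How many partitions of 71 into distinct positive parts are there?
q(71) = 32992

A partition into distinct parts is a strictly decreasing sequence summing to n. The recurrence d(n, m) = d(n, m−1) + d(n−m, m−1) (use part m at most once) with q(n) = d(n, n) gives q(71) = 32992. (Euler's theorem: # distinct-part partitions = # odd-part partitions.)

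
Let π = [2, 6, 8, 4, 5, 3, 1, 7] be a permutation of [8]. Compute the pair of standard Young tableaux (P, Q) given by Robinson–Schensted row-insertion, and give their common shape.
P = [1, 3, 5, 7] / [2, 8] / [4] / [6];  Q = [1, 2, 3, 8] / [4, 5] / [6] / [7];  common shape = (4, 2, 1, 1)

Row-insert the values π_1, π_2, … into P one at a time, bumping the leftmost entry strictly greater than the inserted value down to the next row. The recording tableau Q records, in position (i, j), the step at which that cell was added to P.
  Insert 2 (step 1): P = [2];  Q = [1]
  Insert 6 (step 2): P = [2, 6];  Q = [1, 2]
  Insert 8 (step 3): P = [2, 6, 8];  Q = [1, 2, 3]
  Insert 4 (step 4): P = [2, 4, 8] / [6];  Q = [1, 2, 3] / [4]
  Insert 5 (step 5): P = [2, 4, 5] / [6, 8];  Q = [1, 2, 3] / [4, 5]
  Insert 3 (step 6): P = [2, 3, 5] / [4, 8] / [6];  Q = [1, 2, 3] / [4, 5] / [6]
  Insert 1 (step 7): P = [1, 3, 5] / [2, 8] / [4] / [6];  Q = [1, 2, 3] / [4, 5] / [6] / [7]
  Insert 7 (step 8): P = [1, 3, 5, 7] / [2, 8] / [4] / [6];  Q = [1, 2, 3, 8] / [4, 5] / [6] / [7]
Final shape: (4, 2, 1, 1).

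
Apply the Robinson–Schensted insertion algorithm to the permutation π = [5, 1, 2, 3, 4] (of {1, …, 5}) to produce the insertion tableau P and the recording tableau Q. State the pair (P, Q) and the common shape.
P = [1, 2, 3, 4] / [5];  Q = [1, 3, 4, 5] / [2];  common shape = (4, 1)

Row-insert the values π_1, π_2, … into P one at a time, bumping the leftmost entry strictly greater than the inserted value down to the next row. The recording tableau Q records, in position (i, j), the step at which that cell was added to P.
  Insert 5 (step 1): P = [5];  Q = [1]
  Insert 1 (step 2): P = [1] / [5];  Q = [1] / [2]
  Insert 2 (step 3): P = [1, 2] / [5];  Q = [1, 3] / [2]
  Insert 3 (step 4): P = [1, 2, 3] / [5];  Q = [1, 3, 4] / [2]
  Insert 4 (step 5): P = [1, 2, 3, 4] / [5];  Q = [1, 3, 4, 5] / [2]
Final shape: (4, 1).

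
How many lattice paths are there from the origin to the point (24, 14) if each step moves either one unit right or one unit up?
Number of paths = 9669554100

A monotone lattice path from (0, 0) to (24, 14) consists of 24 east steps and 14 north steps in some order, so it is determined by which 24 of the 38 steps are east. The count is C(38, 24) = 9669554100.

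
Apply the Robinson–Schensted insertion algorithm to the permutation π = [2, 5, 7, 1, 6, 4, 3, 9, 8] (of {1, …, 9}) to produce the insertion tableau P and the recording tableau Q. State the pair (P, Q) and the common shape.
P = [1, 3, 6, 8] / [2, 4, 9] / [5] / [7];  Q = [1, 2, 3, 8] / [4, 5, 9] / [6] / [7];  common shape = (4, 3, 1, 1)

Row-insert the values π_1, π_2, … into P one at a time, bumping the leftmost entry strictly greater than the inserted value down to the next row. The recording tableau Q records, in position (i, j), the step at which that cell was added to P.
  Insert 2 (step 1): P = [2];  Q = [1]
  Insert 5 (step 2): P = [2, 5];  Q = [1, 2]
  Insert 7 (step 3): P = [2, 5, 7];  Q = [1, 2, 3]
  Insert 1 (step 4): P = [1, 5, 7] / [2];  Q = [1, 2, 3] / [4]
  Insert 6 (step 5): P = [1, 5, 6] / [2, 7];  Q = [1, 2, 3] / [4, 5]
  Insert 4 (step 6): P = [1, 4, 6] / [2, 5] / [7];  Q = [1, 2, 3] / [4, 5] / [6]
  Insert 3 (step 7): P = [1, 3, 6] / [2, 4] / [5] / [7];  Q = [1, 2, 3] / [4, 5] / [6] / [7]
  Insert 9 (step 8): P = [1, 3, 6, 9] / [2, 4] / [5] / [7];  Q = [1, 2, 3, 8] / [4, 5] / [6] / [7]
  Insert 8 (step 9): P = [1, 3, 6, 8] / [2, 4, 9] / [5] / [7];  Q = [1, 2, 3, 8] / [4, 5, 9] / [6] / [7]
Final shape: (4, 3, 1, 1).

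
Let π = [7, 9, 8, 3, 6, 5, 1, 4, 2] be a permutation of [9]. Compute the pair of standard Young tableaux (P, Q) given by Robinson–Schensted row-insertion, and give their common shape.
P = [1, 2] / [3, 4] / [5, 8] / [6] / [7] / [9];  Q = [1, 2] / [3, 5] / [4, 8] / [6] / [7] / [9];  common shape = (2, 2, 2, 1, 1, 1)

Row-insert the values π_1, π_2, … into P one at a time, bumping the leftmost entry strictly greater than the inserted value down to the next row. The recording tableau Q records, in position (i, j), the step at which that cell was added to P.
  Insert 7 (step 1): P = [7];  Q = [1]
  Insert 9 (step 2): P = [7, 9];  Q = [1, 2]
  Insert 8 (step 3): P = [7, 8] / [9];  Q = [1, 2] / [3]
  Insert 3 (step 4): P = [3, 8] / [7] / [9];  Q = [1, 2] / [3] / [4]
  Insert 6 (step 5): P = [3, 6] / [7, 8] / [9];  Q = [1, 2] / [3, 5] / [4]
  Insert 5 (step 6): P = [3, 5] / [6, 8] / [7] / [9];  Q = [1, 2] / [3, 5] / [4] / [6]
  Insert 1 (step 7): P = [1, 5] / [3, 8] / [6] / [7] / [9];  Q = [1, 2] / [3, 5] / [4] / [6] / [7]
  Insert 4 (step 8): P = [1, 4] / [3, 5] / [6, 8] / [7] / [9];  Q = [1, 2] / [3, 5] / [4, 8] / [6] / [7]
  Insert 2 (step 9): P = [1, 2] / [3, 4] / [5, 8] / [6] / [7] / [9];  Q = [1, 2] / [3, 5] / [4, 8] / [6] / [7] / [9]
Final shape: (2, 2, 2, 1, 1, 1).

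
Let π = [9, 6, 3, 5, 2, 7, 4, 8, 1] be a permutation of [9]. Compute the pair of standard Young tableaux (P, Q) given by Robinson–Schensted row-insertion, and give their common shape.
P = [1, 4, 7, 8] / [2, 5] / [3] / [6] / [9];  Q = [1, 4, 6, 8] / [2, 7] / [3] / [5] / [9];  common shape = (4, 2, 1, 1, 1)

Row-insert the values π_1, π_2, … into P one at a time, bumping the leftmost entry strictly greater than the inserted value down to the next row. The recording tableau Q records, in position (i, j), the step at which that cell was added to P.
  Insert 9 (step 1): P = [9];  Q = [1]
  Insert 6 (step 2): P = [6] / [9];  Q = [1] / [2]
  Insert 3 (step 3): P = [3] / [6] / [9];  Q = [1] / [2] / [3]
  Insert 5 (step 4): P = [3, 5] / [6] / [9];  Q = [1, 4] / [2] / [3]
  Insert 2 (step 5): P = [2, 5] / [3] / [6] / [9];  Q = [1, 4] / [2] / [3] / [5]
  Insert 7 (step 6): P = [2, 5, 7] / [3] / [6] / [9];  Q = [1, 4, 6] / [2] / [3] / [5]
  Insert 4 (step 7): P = [2, 4, 7] / [3, 5] / [6] / [9];  Q = [1, 4, 6] / [2, 7] / [3] / [5]
  Insert 8 (step 8): P = [2, 4, 7, 8] / [3, 5] / [6] / [9];  Q = [1, 4, 6, 8] / [2, 7] / [3] / [5]
  Insert 1 (step 9): P = [1, 4, 7, 8] / [2, 5] / [3] / [6] / [9];  Q = [1, 4, 6, 8] / [2, 7] / [3] / [5] / [9]
Final shape: (4, 2, 1, 1, 1).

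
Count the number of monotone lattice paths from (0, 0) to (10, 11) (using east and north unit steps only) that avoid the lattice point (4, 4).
Number of paths = 232596

Total paths from (0, 0) to (10, 11): C(21, 10) = 352716. Paths through (4, 4): (paths (0, 0) → (4, 4)) × (paths (4, 4) → (10, 11)) = C(8, 4) · C(13, 6) = 70 · 1716 = 120120. Avoidance count = 352716 − 120120 = 232596.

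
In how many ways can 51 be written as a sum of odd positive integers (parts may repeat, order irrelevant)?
p_odd(51) = 4097

Enumerate partitions using only odd parts via the recurrence o(n, m) = o(n, m−2) + o(n−m, m) over odd m, starting from the largest odd part ≤ n. This gives p_odd(51) = 4097. (Euler's theorem: equals the count of distinct-part partitions.)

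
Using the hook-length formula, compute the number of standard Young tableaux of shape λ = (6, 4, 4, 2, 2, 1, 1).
# SYT of shape (6, 4, 4, 2, 2, 1, 1) = 181060880

Hook-length formula: f^λ = n! / Π hook(c), product over all cells c of the Young diagram. For λ = (6, 4, 4, 2, 2, 1, 1), n = 20 boxes. Hook lengths by row (left-to-right, top-to-bottom): [12, 9, 6, 5, 2, 1]; [9, 6, 3, 2]; [8, 5, 2, 1]; [5, 2]; [4, 1]; [2]; [1]. Product of hooks = 13436928000. So f^λ = 20! / 13436928000 = 2432902008176640000 / 13436928000 = 181060880.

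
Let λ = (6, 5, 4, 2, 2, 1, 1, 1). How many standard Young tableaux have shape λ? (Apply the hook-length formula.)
# SYT of shape (6, 5, 4, 2, 2, 1, 1, 1) = 3565506560

Hook-length formula: f^λ = n! / Π hook(c), product over all cells c of the Young diagram. For λ = (6, 5, 4, 2, 2, 1, 1, 1), n = 22 boxes. Hook lengths by row (left-to-right, top-to-bottom): [13, 9, 6, 5, 3, 1]; [11, 7, 4, 3, 1]; [9, 5, 2, 1]; [6, 2]; [5, 1]; [3]; [2]; [1]. Product of hooks = 315242928000. So f^λ = 22! / 315242928000 = 1124000727777607680000 / 315242928000 = 3565506560.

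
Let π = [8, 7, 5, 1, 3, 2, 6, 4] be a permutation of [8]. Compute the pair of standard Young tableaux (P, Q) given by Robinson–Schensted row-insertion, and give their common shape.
P = [1, 2, 4] / [3, 6] / [5] / [7] / [8];  Q = [1, 5, 7] / [2, 8] / [3] / [4] / [6];  common shape = (3, 2, 1, 1, 1)

Row-insert the values π_1, π_2, … into P one at a time, bumping the leftmost entry strictly greater than the inserted value down to the next row. The recording tableau Q records, in position (i, j), the step at which that cell was added to P.
  Insert 8 (step 1): P = [8];  Q = [1]
  Insert 7 (step 2): P = [7] / [8];  Q = [1] / [2]
  Insert 5 (step 3): P = [5] / [7] / [8];  Q = [1] / [2] / [3]
  Insert 1 (step 4): P = [1] / [5] / [7] / [8];  Q = [1] / [2] / [3] / [4]
  Insert 3 (step 5): P = [1, 3] / [5] / [7] / [8];  Q = [1, 5] / [2] / [3] / [4]
  Insert 2 (step 6): P = [1, 2] / [3] / [5] / [7] / [8];  Q = [1, 5] / [2] / [3] / [4] / [6]
  Insert 6 (step 7): P = [1, 2, 6] / [3] / [5] / [7] / [8];  Q = [1, 5, 7] / [2] / [3] / [4] / [6]
  Insert 4 (step 8): P = [1, 2, 4] / [3, 6] / [5] / [7] / [8];  Q = [1, 5, 7] / [2, 8] / [3] / [4] / [6]
Final shape: (3, 2, 1, 1, 1).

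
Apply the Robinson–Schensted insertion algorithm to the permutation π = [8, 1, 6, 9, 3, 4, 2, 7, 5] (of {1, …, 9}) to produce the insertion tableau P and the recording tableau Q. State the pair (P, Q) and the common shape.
P = [1, 2, 4, 5] / [3, 7] / [6, 9] / [8];  Q = [1, 3, 4, 8] / [2, 6] / [5, 9] / [7];  common shape = (4, 2, 2, 1)

Row-insert the values π_1, π_2, … into P one at a time, bumping the leftmost entry strictly greater than the inserted value down to the next row. The recording tableau Q records, in position (i, j), the step at which that cell was added to P.
  Insert 8 (step 1): P = [8];  Q = [1]
  Insert 1 (step 2): P = [1] / [8];  Q = [1] / [2]
  Insert 6 (step 3): P = [1, 6] / [8];  Q = [1, 3] / [2]
  Insert 9 (step 4): P = [1, 6, 9] / [8];  Q = [1, 3, 4] / [2]
  Insert 3 (step 5): P = [1, 3, 9] / [6] / [8];  Q = [1, 3, 4] / [2] / [5]
  Insert 4 (step 6): P = [1, 3, 4] / [6, 9] / [8];  Q = [1, 3, 4] / [2, 6] / [5]
  Insert 2 (step 7): P = [1, 2, 4] / [3, 9] / [6] / [8];  Q = [1, 3, 4] / [2, 6] / [5] / [7]
  Insert 7 (step 8): P = [1, 2, 4, 7] / [3, 9] / [6] / [8];  Q = [1, 3, 4, 8] / [2, 6] / [5] / [7]
  Insert 5 (step 9): P = [1, 2, 4, 5] / [3, 7] / [6, 9] / [8];  Q = [1, 3, 4, 8] / [2, 6] / [5, 9] / [7]
Final shape: (4, 2, 2, 1).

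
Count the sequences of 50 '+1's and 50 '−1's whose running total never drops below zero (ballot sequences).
C_50 = 1978261657756160653623774456

These ballot sequences are counted by the Catalan number C_n = (1/(n + 1)) · C(2n, n). For n = 50: C_50 = (1/51) · C(100, 50) = 100891344545564193334812497256/51 = 1978261657756160653623774456.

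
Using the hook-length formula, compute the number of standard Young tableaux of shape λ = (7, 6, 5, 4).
# SYT of shape (7, 6, 5, 4) = 341429088

Hook-length formula: f^λ = n! / Π hook(c), product over all cells c of the Young diagram. For λ = (7, 6, 5, 4), n = 22 boxes. Hook lengths by row (left-to-right, top-to-bottom): [10, 9, 8, 7, 5, 3, 1]; [8, 7, 6, 5, 3, 1]; [6, 5, 4, 3, 1]; [4, 3, 2, 1]. Product of hooks = 3292047360000. So f^λ = 22! / 3292047360000 = 1124000727777607680000 / 3292047360000 = 341429088.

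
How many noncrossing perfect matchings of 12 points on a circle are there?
C_6 = 132

These noncrossing handshakes are counted by the Catalan number C_n = (1/(n + 1)) · C(2n, n). For n = 6: C_6 = (1/7) · C(12, 6) = 924/7 = 132.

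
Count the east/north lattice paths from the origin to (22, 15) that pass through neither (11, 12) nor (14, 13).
Number of paths = 8212793908

Inclusion–exclusion. Total paths: C(37, 22) = 9364199760. Through P₁: C(23, 11)·C(14, 11) = 492156392. Through P₂: C(27, 14)·C(10, 8) = 902623500. Since P₁ is strictly southwest of P₂, a monotone path through both must visit P₁ then P₂; paths through both = C(23, 11)·C(4, 3)·C(10, 8) = 243374040. Avoid both = 9364199760 − 492156392 − 902623500 + 243374040 = 8212793908.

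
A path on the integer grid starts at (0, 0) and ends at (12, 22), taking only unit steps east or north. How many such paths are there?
Number of paths = 548354040

A monotone lattice path from (0, 0) to (12, 22) consists of 12 east steps and 22 north steps in some order, so it is determined by which 12 of the 34 steps are east. The count is C(34, 12) = 548354040.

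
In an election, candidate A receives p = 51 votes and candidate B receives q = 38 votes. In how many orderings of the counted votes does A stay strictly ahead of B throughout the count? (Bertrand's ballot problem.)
Strict-lead orderings = 2972221065238567530640824

Total orderings of the 89 votes with 51 for A: C(89, 51) = 20348282677402500786694872. By the Bertrand ballot formula (Cycle Lemma / reflection principle), the number of orderings in which A is strictly ahead of B throughout is (p − q)/(p + q) · C(p + q, p) = (51 − 38)/(51 + 38) · 20348282677402500786694872 = 2972221065238567530640824.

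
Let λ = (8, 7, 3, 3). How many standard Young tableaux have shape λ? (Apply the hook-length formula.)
# SYT of shape (8, 7, 3, 3) = 82300400

Hook-length formula: f^λ = n! / Π hook(c), product over all cells c of the Young diagram. For λ = (8, 7, 3, 3), n = 21 boxes. Hook lengths by row (left-to-right, top-to-bottom): [11, 10, 9, 6, 5, 4, 3, 1]; [9, 8, 7, 4, 3, 2, 1]; [4, 3, 2]; [3, 2, 1]. Product of hooks = 620786073600. So f^λ = 21! / 620786073600 = 51090942171709440000 / 620786073600 = 82300400.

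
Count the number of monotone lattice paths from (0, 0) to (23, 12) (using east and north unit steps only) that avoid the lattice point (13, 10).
Number of paths = 758943444

Total paths from (0, 0) to (23, 12): C(35, 23) = 834451800. Paths through (13, 10): (paths (0, 0) → (13, 10)) × (paths (13, 10) → (23, 12)) = C(23, 13) · C(12, 10) = 1144066 · 66 = 75508356. Avoidance count = 834451800 − 75508356 = 758943444.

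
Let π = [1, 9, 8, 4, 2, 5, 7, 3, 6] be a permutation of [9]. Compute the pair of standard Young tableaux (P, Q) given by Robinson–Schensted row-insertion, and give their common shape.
P = [1, 2, 3, 6] / [4, 5, 7] / [8] / [9];  Q = [1, 2, 6, 7] / [3, 8, 9] / [4] / [5];  common shape = (4, 3, 1, 1)

Row-insert the values π_1, π_2, … into P one at a time, bumping the leftmost entry strictly greater than the inserted value down to the next row. The recording tableau Q records, in position (i, j), the step at which that cell was added to P.
  Insert 1 (step 1): P = [1];  Q = [1]
  Insert 9 (step 2): P = [1, 9];  Q = [1, 2]
  Insert 8 (step 3): P = [1, 8] / [9];  Q = [1, 2] / [3]
  Insert 4 (step 4): P = [1, 4] / [8] / [9];  Q = [1, 2] / [3] / [4]
  Insert 2 (step 5): P = [1, 2] / [4] / [8] / [9];  Q = [1, 2] / [3] / [4] / [5]
  Insert 5 (step 6): P = [1, 2, 5] / [4] / [8] / [9];  Q = [1, 2, 6] / [3] / [4] / [5]
  Insert 7 (step 7): P = [1, 2, 5, 7] / [4] / [8] / [9];  Q = [1, 2, 6, 7] / [3] / [4] / [5]
  Insert 3 (step 8): P = [1, 2, 3, 7] / [4, 5] / [8] / [9];  Q = [1, 2, 6, 7] / [3, 8] / [4] / [5]
  Insert 6 (step 9): P = [1, 2, 3, 6] / [4, 5, 7] / [8] / [9];  Q = [1, 2, 6, 7] / [3, 8, 9] / [4] / [5]
Final shape: (4, 3, 1, 1).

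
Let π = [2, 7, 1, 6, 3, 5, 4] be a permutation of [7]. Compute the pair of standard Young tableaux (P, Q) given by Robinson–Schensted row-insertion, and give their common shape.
P = [1, 3, 4] / [2, 5] / [6] / [7];  Q = [1, 2, 6] / [3, 4] / [5] / [7];  common shape = (3, 2, 1, 1)

Row-insert the values π_1, π_2, … into P one at a time, bumping the leftmost entry strictly greater than the inserted value down to the next row. The recording tableau Q records, in position (i, j), the step at which that cell was added to P.
  Insert 2 (step 1): P = [2];  Q = [1]
  Insert 7 (step 2): P = [2, 7];  Q = [1, 2]
  Insert 1 (step 3): P = [1, 7] / [2];  Q = [1, 2] / [3]
  Insert 6 (step 4): P = [1, 6] / [2, 7];  Q = [1, 2] / [3, 4]
  Insert 3 (step 5): P = [1, 3] / [2, 6] / [7];  Q = [1, 2] / [3, 4] / [5]
  Insert 5 (step 6): P = [1, 3, 5] / [2, 6] / [7];  Q = [1, 2, 6] / [3, 4] / [5]
  Insert 4 (step 7): P = [1, 3, 4] / [2, 5] / [6] / [7];  Q = [1, 2, 6] / [3, 4] / [5] / [7]
Final shape: (3, 2, 1, 1).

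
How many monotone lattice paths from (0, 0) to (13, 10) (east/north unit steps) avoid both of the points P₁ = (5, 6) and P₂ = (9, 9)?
Number of paths = 753126

Inclusion–exclusion. Total paths: C(23, 13) = 1144066. Through P₁: C(11, 5)·C(12, 8) = 228690. Through P₂: C(18, 9)·C(5, 4) = 243100. Since P₁ is strictly southwest of P₂, a monotone path through both must visit P₁ then P₂; paths through both = C(11, 5)·C(7, 4)·C(5, 4) = 80850. Avoid both = 1144066 − 228690 − 243100 + 80850 = 753126.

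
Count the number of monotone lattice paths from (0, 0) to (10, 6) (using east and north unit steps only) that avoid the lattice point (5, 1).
Number of paths = 6496

Total paths from (0, 0) to (10, 6): C(16, 10) = 8008. Paths through (5, 1): (paths (0, 0) → (5, 1)) × (paths (5, 1) → (10, 6)) = C(6, 5) · C(10, 5) = 6 · 252 = 1512. Avoidance count = 8008 − 1512 = 6496.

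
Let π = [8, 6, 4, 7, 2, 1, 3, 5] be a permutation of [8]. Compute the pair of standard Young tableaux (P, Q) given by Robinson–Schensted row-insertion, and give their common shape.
P = [1, 3, 5] / [2, 7] / [4] / [6] / [8];  Q = [1, 4, 8] / [2, 7] / [3] / [5] / [6];  common shape = (3, 2, 1, 1, 1)

Row-insert the values π_1, π_2, … into P one at a time, bumping the leftmost entry strictly greater than the inserted value down to the next row. The recording tableau Q records, in position (i, j), the step at which that cell was added to P.
  Insert 8 (step 1): P = [8];  Q = [1]
  Insert 6 (step 2): P = [6] / [8];  Q = [1] / [2]
  Insert 4 (step 3): P = [4] / [6] / [8];  Q = [1] / [2] / [3]
  Insert 7 (step 4): P = [4, 7] / [6] / [8];  Q = [1, 4] / [2] / [3]
  Insert 2 (step 5): P = [2, 7] / [4] / [6] / [8];  Q = [1, 4] / [2] / [3] / [5]
  Insert 1 (step 6): P = [1, 7] / [2] / [4] / [6] / [8];  Q = [1, 4] / [2] / [3] / [5] / [6]
  Insert 3 (step 7): P = [1, 3] / [2, 7] / [4] / [6] / [8];  Q = [1, 4] / [2, 7] / [3] / [5] / [6]
  Insert 5 (step 8): P = [1, 3, 5] / [2, 7] / [4] / [6] / [8];  Q = [1, 4, 8] / [2, 7] / [3] / [5] / [6]
Final shape: (3, 2, 1, 1, 1).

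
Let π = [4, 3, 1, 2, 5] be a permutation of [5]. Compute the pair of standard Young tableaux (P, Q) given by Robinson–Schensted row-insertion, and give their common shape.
P = [1, 2, 5] / [3] / [4];  Q = [1, 4, 5] / [2] / [3];  common shape = (3, 1, 1)

Row-insert the values π_1, π_2, … into P one at a time, bumping the leftmost entry strictly greater than the inserted value down to the next row. The recording tableau Q records, in position (i, j), the step at which that cell was added to P.
  Insert 4 (step 1): P = [4];  Q = [1]
  Insert 3 (step 2): P = [3] / [4];  Q = [1] / [2]
  Insert 1 (step 3): P = [1] / [3] / [4];  Q = [1] / [2] / [3]
  Insert 2 (step 4): P = [1, 2] / [3] / [4];  Q = [1, 4] / [2] / [3]
  Insert 5 (step 5): P = [1, 2, 5] / [3] / [4];  Q = [1, 4, 5] / [2] / [3]
Final shape: (3, 1, 1).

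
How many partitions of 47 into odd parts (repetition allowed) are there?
p_odd(47) = 2590

Enumerate partitions using only odd parts via the recurrence o(n, m) = o(n, m−2) + o(n−m, m) over odd m, starting from the largest odd part ≤ n. This gives p_odd(47) = 2590. (Euler's theorem: equals the count of distinct-part partitions.)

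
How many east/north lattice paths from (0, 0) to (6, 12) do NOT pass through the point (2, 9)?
Number of paths = 16639

Total paths from (0, 0) to (6, 12): C(18, 6) = 18564. Paths through (2, 9): (paths (0, 0) → (2, 9)) × (paths (2, 9) → (6, 12)) = C(11, 2) · C(7, 4) = 55 · 35 = 1925. Avoidance count = 18564 − 1925 = 16639.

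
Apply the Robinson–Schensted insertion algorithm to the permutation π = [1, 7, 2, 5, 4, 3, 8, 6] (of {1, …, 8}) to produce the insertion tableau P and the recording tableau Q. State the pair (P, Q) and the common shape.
P = [1, 2, 3, 6] / [4, 8] / [5] / [7];  Q = [1, 2, 4, 7] / [3, 8] / [5] / [6];  common shape = (4, 2, 1, 1)

Row-insert the values π_1, π_2, … into P one at a time, bumping the leftmost entry strictly greater than the inserted value down to the next row. The recording tableau Q records, in position (i, j), the step at which that cell was added to P.
  Insert 1 (step 1): P = [1];  Q = [1]
  Insert 7 (step 2): P = [1, 7];  Q = [1, 2]
  Insert 2 (step 3): P = [1, 2] / [7];  Q = [1, 2] / [3]
  Insert 5 (step 4): P = [1, 2, 5] / [7];  Q = [1, 2, 4] / [3]
  Insert 4 (step 5): P = [1, 2, 4] / [5] / [7];  Q = [1, 2, 4] / [3] / [5]
  Insert 3 (step 6): P = [1, 2, 3] / [4] / [5] / [7];  Q = [1, 2, 4] / [3] / [5] / [6]
  Insert 8 (step 7): P = [1, 2, 3, 8] / [4] / [5] / [7];  Q = [1, 2, 4, 7] / [3] / [5] / [6]
  Insert 6 (step 8): P = [1, 2, 3, 6] / [4, 8] / [5] / [7];  Q = [1, 2, 4, 7] / [3, 8] / [5] / [6]
Final shape: (4, 2, 1, 1).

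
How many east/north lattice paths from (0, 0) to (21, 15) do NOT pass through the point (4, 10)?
Number of paths = 5541542226

Total paths from (0, 0) to (21, 15): C(36, 21) = 5567902560. Paths through (4, 10): (paths (0, 0) → (4, 10)) × (paths (4, 10) → (21, 15)) = C(14, 4) · C(22, 17) = 1001 · 26334 = 26360334. Avoidance count = 5567902560 − 26360334 = 5541542226.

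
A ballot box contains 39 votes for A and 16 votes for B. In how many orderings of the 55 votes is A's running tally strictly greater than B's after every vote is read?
Strict-lead orderings = 12440596004235

Total orderings of the 55 votes with 39 for A: C(55, 39) = 29749251314475. By the Bertrand ballot formula (Cycle Lemma / reflection principle), the number of orderings in which A is strictly ahead of B throughout is (p − q)/(p + q) · C(p + q, p) = (39 − 16)/(39 + 16) · 29749251314475 = 12440596004235.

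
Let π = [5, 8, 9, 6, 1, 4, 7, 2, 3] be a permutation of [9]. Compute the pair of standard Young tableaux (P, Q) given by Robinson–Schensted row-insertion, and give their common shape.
P = [1, 2, 3] / [4, 6, 7] / [5, 9] / [8];  Q = [1, 2, 3] / [4, 6, 7] / [5, 9] / [8];  common shape = (3, 3, 2, 1)

Row-insert the values π_1, π_2, … into P one at a time, bumping the leftmost entry strictly greater than the inserted value down to the next row. The recording tableau Q records, in position (i, j), the step at which that cell was added to P.
  Insert 5 (step 1): P = [5];  Q = [1]
  Insert 8 (step 2): P = [5, 8];  Q = [1, 2]
  Insert 9 (step 3): P = [5, 8, 9];  Q = [1, 2, 3]
  Insert 6 (step 4): P = [5, 6, 9] / [8];  Q = [1, 2, 3] / [4]
  Insert 1 (step 5): P = [1, 6, 9] / [5] / [8];  Q = [1, 2, 3] / [4] / [5]
  Insert 4 (step 6): P = [1, 4, 9] / [5, 6] / [8];  Q = [1, 2, 3] / [4, 6] / [5]
  Insert 7 (step 7): P = [1, 4, 7] / [5, 6, 9] / [8];  Q = [1, 2, 3] / [4, 6, 7] / [5]
  Insert 2 (step 8): P = [1, 2, 7] / [4, 6, 9] / [5] / [8];  Q = [1, 2, 3] / [4, 6, 7] / [5] / [8]
  Insert 3 (step 9): P = [1, 2, 3] / [4, 6, 7] / [5, 9] / [8];  Q = [1, 2, 3] / [4, 6, 7] / [5, 9] / [8]
Final shape: (3, 3, 2, 1).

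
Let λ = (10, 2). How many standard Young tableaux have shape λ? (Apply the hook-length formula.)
# SYT of shape (10, 2) = 54

Hook-length formula: f^λ = n! / Π hook(c), product over all cells c of the Young diagram. For λ = (10, 2), n = 12 boxes. Hook lengths by row (left-to-right, top-to-bottom): [11, 10, 8, 7, 6, 5, 4, 3, 2, 1]; [2, 1]. Product of hooks = 8870400. So f^λ = 12! / 8870400 = 479001600 / 8870400 = 54.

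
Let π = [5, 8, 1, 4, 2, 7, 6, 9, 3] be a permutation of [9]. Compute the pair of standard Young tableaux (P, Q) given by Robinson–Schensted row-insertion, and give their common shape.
P = [1, 2, 3, 9] / [4, 6] / [5, 7] / [8];  Q = [1, 2, 6, 8] / [3, 4] / [5, 7] / [9];  common shape = (4, 2, 2, 1)

Row-insert the values π_1, π_2, … into P one at a time, bumping the leftmost entry strictly greater than the inserted value down to the next row. The recording tableau Q records, in position (i, j), the step at which that cell was added to P.
  Insert 5 (step 1): P = [5];  Q = [1]
  Insert 8 (step 2): P = [5, 8];  Q = [1, 2]
  Insert 1 (step 3): P = [1, 8] / [5];  Q = [1, 2] / [3]
  Insert 4 (step 4): P = [1, 4] / [5, 8];  Q = [1, 2] / [3, 4]
  Insert 2 (step 5): P = [1, 2] / [4, 8] / [5];  Q = [1, 2] / [3, 4] / [5]
  Insert 7 (step 6): P = [1, 2, 7] / [4, 8] / [5];  Q = [1, 2, 6] / [3, 4] / [5]
  Insert 6 (step 7): P = [1, 2, 6] / [4, 7] / [5, 8];  Q = [1, 2, 6] / [3, 4] / [5, 7]
  Insert 9 (step 8): P = [1, 2, 6, 9] / [4, 7] / [5, 8];  Q = [1, 2, 6, 8] / [3, 4] / [5, 7]
  Insert 3 (step 9): P = [1, 2, 3, 9] / [4, 6] / [5, 7] / [8];  Q = [1, 2, 6, 8] / [3, 4] / [5, 7] / [9]
Final shape: (4, 2, 2, 1).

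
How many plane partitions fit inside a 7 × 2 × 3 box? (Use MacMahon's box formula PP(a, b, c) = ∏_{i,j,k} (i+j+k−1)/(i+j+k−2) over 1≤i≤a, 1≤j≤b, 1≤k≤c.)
PP(7, 2, 3) = 4950

Evaluate the triple product over i = 1..7, j = 1..2, k = 1..3. The factors are (2/1) · (3/2) · (4/3) · (3/2) · (4/3) · (5/4) · (3/2) · (4/3) · … (42 factors total). The numerators and denominators telescope so the product is an integer; carrying out the multiplication exactly gives PP(7, 2, 3) = 4950.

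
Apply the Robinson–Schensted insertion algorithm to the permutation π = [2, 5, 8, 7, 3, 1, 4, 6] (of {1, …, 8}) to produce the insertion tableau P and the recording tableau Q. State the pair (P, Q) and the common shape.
P = [1, 3, 4, 6] / [2, 7] / [5] / [8];  Q = [1, 2, 3, 8] / [4, 7] / [5] / [6];  common shape = (4, 2, 1, 1)

Row-insert the values π_1, π_2, … into P one at a time, bumping the leftmost entry strictly greater than the inserted value down to the next row. The recording tableau Q records, in position (i, j), the step at which that cell was added to P.
  Insert 2 (step 1): P = [2];  Q = [1]
  Insert 5 (step 2): P = [2, 5];  Q = [1, 2]
  Insert 8 (step 3): P = [2, 5, 8];  Q = [1, 2, 3]
  Insert 7 (step 4): P = [2, 5, 7] / [8];  Q = [1, 2, 3] / [4]
  Insert 3 (step 5): P = [2, 3, 7] / [5] / [8];  Q = [1, 2, 3] / [4] / [5]
  Insert 1 (step 6): P = [1, 3, 7] / [2] / [5] / [8];  Q = [1, 2, 3] / [4] / [5] / [6]
  Insert 4 (step 7): P = [1, 3, 4] / [2, 7] / [5] / [8];  Q = [1, 2, 3] / [4, 7] / [5] / [6]
  Insert 6 (step 8): P = [1, 3, 4, 6] / [2, 7] / [5] / [8];  Q = [1, 2, 3, 8] / [4, 7] / [5] / [6]
Final shape: (4, 2, 1, 1).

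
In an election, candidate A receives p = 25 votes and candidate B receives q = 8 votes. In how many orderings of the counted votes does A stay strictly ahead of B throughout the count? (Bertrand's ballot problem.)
Strict-lead orderings = 7152444

Total orderings of the 33 votes with 25 for A: C(33, 25) = 13884156. By the Bertrand ballot formula (Cycle Lemma / reflection principle), the number of orderings in which A is strictly ahead of B throughout is (p − q)/(p + q) · C(p + q, p) = (25 − 8)/(25 + 8) · 13884156 = 7152444.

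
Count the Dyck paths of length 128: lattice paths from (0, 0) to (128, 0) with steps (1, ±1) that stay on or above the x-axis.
C_64 = 368479169875816659479009042713546950

These Dyck paths are counted by the Catalan number C_n = (1/(n + 1)) · C(2n, n). For n = 64: C_64 = (1/65) · C(128, 64) = 23951146041928082866135587776380551750/65 = 368479169875816659479009042713546950.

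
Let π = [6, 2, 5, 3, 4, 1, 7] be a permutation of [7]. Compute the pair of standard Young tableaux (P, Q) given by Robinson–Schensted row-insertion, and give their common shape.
P = [1, 3, 4, 7] / [2] / [5] / [6];  Q = [1, 3, 5, 7] / [2] / [4] / [6];  common shape = (4, 1, 1, 1)

Row-insert the values π_1, π_2, … into P one at a time, bumping the leftmost entry strictly greater than the inserted value down to the next row. The recording tableau Q records, in position (i, j), the step at which that cell was added to P.
  Insert 6 (step 1): P = [6];  Q = [1]
  Insert 2 (step 2): P = [2] / [6];  Q = [1] / [2]
  Insert 5 (step 3): P = [2, 5] / [6];  Q = [1, 3] / [2]
  Insert 3 (step 4): P = [2, 3] / [5] / [6];  Q = [1, 3] / [2] / [4]
  Insert 4 (step 5): P = [2, 3, 4] / [5] / [6];  Q = [1, 3, 5] / [2] / [4]
  Insert 1 (step 6): P = [1, 3, 4] / [2] / [5] / [6];  Q = [1, 3, 5] / [2] / [4] / [6]
  Insert 7 (step 7): P = [1, 3, 4, 7] / [2] / [5] / [6];  Q = [1, 3, 5, 7] / [2] / [4] / [6]
Final shape: (4, 1, 1, 1).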